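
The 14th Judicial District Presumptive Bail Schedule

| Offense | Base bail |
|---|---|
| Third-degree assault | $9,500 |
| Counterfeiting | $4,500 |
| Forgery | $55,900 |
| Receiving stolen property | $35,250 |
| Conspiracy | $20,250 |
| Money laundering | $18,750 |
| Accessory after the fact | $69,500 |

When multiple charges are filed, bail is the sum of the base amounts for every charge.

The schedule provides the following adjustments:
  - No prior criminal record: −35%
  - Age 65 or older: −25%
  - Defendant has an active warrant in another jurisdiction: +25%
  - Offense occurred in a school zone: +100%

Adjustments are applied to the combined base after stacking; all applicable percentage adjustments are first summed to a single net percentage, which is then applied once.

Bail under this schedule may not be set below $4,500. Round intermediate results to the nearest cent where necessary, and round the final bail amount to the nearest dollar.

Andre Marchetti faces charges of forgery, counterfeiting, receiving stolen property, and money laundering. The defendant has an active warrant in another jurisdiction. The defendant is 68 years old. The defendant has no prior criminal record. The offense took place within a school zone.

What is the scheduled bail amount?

$188,760

Base amounts from the schedule: forgery $55,900; counterfeiting $4,500; receiving stolen property $35,250; money laundering $18,750.
Stacking rule: sum of all bases. $55,900 + $4,500 + $35,250 + $18,750 = $114,400.
Net percentage adjustment: −35% −25% +25% +100% = +65%. $114,400 × 1.65 = $188,760.
$188,760 is at or above the $4,500 minimum.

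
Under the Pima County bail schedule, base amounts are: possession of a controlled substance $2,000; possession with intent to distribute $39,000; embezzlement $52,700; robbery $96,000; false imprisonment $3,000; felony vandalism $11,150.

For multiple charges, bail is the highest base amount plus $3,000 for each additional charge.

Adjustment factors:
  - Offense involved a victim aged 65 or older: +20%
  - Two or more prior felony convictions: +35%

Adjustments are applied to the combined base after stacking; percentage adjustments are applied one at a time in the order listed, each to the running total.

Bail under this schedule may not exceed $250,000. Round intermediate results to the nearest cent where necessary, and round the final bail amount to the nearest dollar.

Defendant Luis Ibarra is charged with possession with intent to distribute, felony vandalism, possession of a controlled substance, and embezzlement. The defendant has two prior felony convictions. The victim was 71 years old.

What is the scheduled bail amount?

$99,954

Base amounts from the schedule: possession with intent to distribute $39,000; felony vandalism $11,150; possession of a controlled substance $2,000; embezzlement $52,700.
Stacking rule: highest base plus $3,000 per additional charge. Highest is embezzlement at $52,700; 3 additional charges → +$9,000. Combined base = $61,700.
Offense involved a victim aged 65 or older (+20%): $61,700 × 1.2 = $74,040.
Two or more prior felony convictions (+35%): $74,040 × 1.35 = $99,954.
$99,954 is within the $250,000 maximum.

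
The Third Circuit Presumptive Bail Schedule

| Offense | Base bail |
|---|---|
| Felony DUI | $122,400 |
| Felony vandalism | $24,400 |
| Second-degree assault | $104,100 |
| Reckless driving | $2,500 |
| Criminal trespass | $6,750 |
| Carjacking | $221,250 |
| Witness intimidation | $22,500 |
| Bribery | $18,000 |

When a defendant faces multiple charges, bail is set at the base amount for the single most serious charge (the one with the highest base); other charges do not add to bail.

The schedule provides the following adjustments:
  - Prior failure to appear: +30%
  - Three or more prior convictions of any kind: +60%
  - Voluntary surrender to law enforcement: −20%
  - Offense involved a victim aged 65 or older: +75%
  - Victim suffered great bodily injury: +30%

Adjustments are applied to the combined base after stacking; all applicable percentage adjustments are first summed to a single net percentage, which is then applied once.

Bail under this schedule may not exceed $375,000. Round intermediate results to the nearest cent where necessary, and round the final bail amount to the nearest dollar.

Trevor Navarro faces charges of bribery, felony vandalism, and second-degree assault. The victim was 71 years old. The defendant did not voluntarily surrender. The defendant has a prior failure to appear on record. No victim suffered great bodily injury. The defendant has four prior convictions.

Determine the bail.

Base amounts from the schedule: bribery $18,000; felony vandalism $24,400; second-degree assault $104,100.
Stacking rule: use the highest base only. Highest is second-degree assault at $104,100. Combined base = $104,100.
Net percentage adjustment: +30% +60% +75% = +165%. $104,100 × 2.65 = $275,865.
$275,865 is within the $375,000 maximum.

$275,865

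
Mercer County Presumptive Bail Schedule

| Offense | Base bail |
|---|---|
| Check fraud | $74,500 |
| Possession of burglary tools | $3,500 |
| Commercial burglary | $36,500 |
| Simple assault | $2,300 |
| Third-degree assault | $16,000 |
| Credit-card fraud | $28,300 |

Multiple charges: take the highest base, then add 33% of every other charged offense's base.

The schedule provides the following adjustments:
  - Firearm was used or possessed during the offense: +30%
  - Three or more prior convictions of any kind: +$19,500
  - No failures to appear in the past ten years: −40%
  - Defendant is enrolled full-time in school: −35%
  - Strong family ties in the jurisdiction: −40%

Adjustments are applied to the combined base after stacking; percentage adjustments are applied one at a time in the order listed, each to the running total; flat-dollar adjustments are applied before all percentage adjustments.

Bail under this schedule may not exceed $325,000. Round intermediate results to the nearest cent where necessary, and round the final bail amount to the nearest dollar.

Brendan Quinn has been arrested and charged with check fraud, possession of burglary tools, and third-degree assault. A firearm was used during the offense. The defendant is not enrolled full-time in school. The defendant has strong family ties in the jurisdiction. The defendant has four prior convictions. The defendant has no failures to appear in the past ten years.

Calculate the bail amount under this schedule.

$47,004

Base amounts from the schedule: check fraud $74,500; possession of burglary tools $3,500; third-degree assault $16,000.
Stacking rule: highest base plus 33% of each additional charge. Highest is check fraud at $74,500. Additional: $3,500 × 33% = $1,155; $16,000 × 33% = $5,280. Combined base = $74,500 + $6,435 = $80,935.
Three or more prior convictions of any kind (+$19,500 flat): $80,935 + $19,500 = $100,435.
Firearm was used or possessed during the offense (+30%): $100,435 × 1.3 = $130,565.50.
No failures to appear in the past ten years (−40%): $130,565.50 × 0.6 = $78,339.30.
Strong family ties in the jurisdiction (−40%): $78,339.30 × 0.6 = $47,003.58.
$47,003.58 is within the $325,000 maximum.
Rounded to the nearest dollar: $47,004.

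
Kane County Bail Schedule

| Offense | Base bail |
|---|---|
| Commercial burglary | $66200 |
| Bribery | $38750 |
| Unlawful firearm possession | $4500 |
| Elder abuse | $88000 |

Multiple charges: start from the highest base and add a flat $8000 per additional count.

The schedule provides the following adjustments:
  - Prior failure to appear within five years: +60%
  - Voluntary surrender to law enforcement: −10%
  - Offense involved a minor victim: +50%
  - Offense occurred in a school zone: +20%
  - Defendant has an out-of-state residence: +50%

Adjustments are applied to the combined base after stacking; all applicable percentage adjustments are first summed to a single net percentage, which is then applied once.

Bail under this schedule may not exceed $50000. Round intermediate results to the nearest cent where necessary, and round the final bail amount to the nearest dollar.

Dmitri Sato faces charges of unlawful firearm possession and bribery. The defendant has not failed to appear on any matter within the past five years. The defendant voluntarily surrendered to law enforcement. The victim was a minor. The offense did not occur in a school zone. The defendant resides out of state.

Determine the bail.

Base amounts from the schedule: unlawful firearm possession $4500; bribery $38750.
Stacking rule: highest base plus $8000 per additional charge. Highest is bribery at $38750; 1 additional charge → +$8000. Combined base = $46750.
Net percentage adjustment: −10% +50% +50% = +90%. $46750 × 1.9 = $88825.
Result $88825 exceeds the maximum of $50000; bail is capped at $50000.

$50000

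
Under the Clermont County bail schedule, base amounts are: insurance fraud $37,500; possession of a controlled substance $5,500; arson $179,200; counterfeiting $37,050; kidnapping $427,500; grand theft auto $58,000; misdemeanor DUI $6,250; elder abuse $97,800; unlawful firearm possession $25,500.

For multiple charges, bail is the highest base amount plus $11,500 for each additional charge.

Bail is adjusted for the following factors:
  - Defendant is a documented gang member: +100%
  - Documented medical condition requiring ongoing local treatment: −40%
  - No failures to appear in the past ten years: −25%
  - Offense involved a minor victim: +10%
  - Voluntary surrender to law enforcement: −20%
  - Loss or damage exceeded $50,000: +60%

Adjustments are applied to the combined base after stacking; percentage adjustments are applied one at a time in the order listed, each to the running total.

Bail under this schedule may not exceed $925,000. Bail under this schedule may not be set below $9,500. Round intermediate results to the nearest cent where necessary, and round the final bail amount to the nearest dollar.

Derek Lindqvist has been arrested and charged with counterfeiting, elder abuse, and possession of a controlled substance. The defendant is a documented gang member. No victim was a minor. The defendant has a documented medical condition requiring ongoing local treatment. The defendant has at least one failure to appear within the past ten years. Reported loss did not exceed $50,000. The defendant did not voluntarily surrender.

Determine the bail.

Base amounts from the schedule: counterfeiting $37,050; elder abuse $97,800; possession of a controlled substance $5,500.
Stacking rule: highest base plus $11,500 per additional charge. Highest is elder abuse at $97,800; 2 additional charges → +$23,000. Combined base = $120,800.
Defendant is a documented gang member (+100%): $120,800 × 2 = $241,600.
Documented medical condition requiring ongoing local treatment (−40%): $241,600 × 0.6 = $144,960.
$144,960 is within the $925,000 maximum.
$144,960 is at or above the $9,500 minimum.

$144,960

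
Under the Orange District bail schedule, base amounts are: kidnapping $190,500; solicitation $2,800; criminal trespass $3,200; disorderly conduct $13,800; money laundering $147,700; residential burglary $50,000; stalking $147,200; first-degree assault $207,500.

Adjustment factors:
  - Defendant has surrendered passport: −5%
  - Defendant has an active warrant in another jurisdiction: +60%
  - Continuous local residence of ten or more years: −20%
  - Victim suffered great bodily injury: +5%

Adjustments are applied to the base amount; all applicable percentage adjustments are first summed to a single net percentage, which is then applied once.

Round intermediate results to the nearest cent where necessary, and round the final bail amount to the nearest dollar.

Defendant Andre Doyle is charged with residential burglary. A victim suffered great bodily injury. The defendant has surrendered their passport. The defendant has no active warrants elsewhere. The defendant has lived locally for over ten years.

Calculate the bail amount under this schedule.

Base amounts from the schedule: residential burglary $50,000.
Single charge. Combined base = $50,000.
Net percentage adjustment: −5% −20% +5% = −20%. $50,000 × 0.8 = $40,000.

$40,000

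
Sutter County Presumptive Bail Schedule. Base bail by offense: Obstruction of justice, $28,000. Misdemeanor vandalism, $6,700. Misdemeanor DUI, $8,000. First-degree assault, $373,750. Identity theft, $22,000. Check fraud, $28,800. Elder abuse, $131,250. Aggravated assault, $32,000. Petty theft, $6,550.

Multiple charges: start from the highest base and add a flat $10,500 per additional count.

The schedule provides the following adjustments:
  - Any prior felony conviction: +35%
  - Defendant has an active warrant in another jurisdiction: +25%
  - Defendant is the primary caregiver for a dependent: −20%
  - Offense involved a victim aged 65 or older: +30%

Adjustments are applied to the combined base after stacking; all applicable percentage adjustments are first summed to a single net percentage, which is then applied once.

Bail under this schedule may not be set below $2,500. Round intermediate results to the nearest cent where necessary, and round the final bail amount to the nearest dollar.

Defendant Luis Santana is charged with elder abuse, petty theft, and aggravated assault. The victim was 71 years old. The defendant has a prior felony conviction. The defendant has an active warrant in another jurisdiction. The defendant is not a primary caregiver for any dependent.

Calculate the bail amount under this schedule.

Base amounts from the schedule: elder abuse $131,250; petty theft $6,550; aggravated assault $32,000.
Stacking rule: highest base plus $10,500 per additional charge. Highest is elder abuse at $131,250; 2 additional charges → +$21,000. Combined base = $152,250.
Net percentage adjustment: +35% +25% +30% = +90%. $152,250 × 1.9 = $289,275.
$289,275 is at or above the $2,500 minimum.

$289,275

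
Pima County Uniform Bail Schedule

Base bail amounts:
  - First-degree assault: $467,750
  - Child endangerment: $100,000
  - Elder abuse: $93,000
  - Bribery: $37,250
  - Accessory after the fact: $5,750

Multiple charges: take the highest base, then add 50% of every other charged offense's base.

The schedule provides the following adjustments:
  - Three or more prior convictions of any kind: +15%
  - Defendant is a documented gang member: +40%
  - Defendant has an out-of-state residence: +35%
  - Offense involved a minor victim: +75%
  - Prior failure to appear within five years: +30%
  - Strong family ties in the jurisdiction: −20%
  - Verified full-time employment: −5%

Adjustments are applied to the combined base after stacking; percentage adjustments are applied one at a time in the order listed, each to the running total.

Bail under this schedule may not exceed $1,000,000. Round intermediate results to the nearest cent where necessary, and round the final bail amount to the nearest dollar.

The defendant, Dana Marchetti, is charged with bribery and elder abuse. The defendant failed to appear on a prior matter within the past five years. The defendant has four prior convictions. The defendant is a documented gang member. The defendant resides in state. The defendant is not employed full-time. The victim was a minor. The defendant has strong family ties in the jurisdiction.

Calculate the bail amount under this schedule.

Base amounts from the schedule: bribery $37,250; elder abuse $93,000.
Stacking rule: highest base plus 50% of each additional charge. Highest is elder abuse at $93,000. Additional: $37,250 × 50% = $18,625. Combined base = $93,000 + $18,625 = $111,625.
Three or more prior convictions of any kind (+15%): $111,625 × 1.15 = $128,368.75.
Defendant is a documented gang member (+40%): $128,368.75 × 1.4 = $179,716.25.
Offense involved a minor victim (+75%): $179,716.25 × 1.75 = $314,503.44.
Prior failure to appear within five years (+30%): $314,503.44 × 1.3 = $408,854.47.
Strong family ties in the jurisdiction (−20%): $408,854.47 × 0.8 = $327,083.58.
$327,083.58 is within the $1,000,000 maximum.
Rounded to the nearest dollar: $327,084.

$327,084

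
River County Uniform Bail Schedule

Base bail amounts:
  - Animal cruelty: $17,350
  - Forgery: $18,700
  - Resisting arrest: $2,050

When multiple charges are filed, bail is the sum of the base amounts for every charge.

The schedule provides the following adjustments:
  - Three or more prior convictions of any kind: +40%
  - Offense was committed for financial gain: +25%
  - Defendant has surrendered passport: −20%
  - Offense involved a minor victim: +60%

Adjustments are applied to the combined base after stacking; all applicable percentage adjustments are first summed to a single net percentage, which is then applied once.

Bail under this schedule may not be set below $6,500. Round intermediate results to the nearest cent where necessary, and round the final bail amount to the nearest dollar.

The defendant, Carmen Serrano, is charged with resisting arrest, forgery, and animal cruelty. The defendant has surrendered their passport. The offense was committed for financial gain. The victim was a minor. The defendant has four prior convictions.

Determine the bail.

Base amounts from the schedule: resisting arrest $2,050; forgery $18,700; animal cruelty $17,350.
Stacking rule: sum of all bases. $2,050 + $18,700 + $17,350 = $38,100.
Net percentage adjustment: +40% +25% −20% +60% = +105%. $38,100 × 2.05 = $78,105.
$78,105 is at or above the $6,500 minimum.

$78,105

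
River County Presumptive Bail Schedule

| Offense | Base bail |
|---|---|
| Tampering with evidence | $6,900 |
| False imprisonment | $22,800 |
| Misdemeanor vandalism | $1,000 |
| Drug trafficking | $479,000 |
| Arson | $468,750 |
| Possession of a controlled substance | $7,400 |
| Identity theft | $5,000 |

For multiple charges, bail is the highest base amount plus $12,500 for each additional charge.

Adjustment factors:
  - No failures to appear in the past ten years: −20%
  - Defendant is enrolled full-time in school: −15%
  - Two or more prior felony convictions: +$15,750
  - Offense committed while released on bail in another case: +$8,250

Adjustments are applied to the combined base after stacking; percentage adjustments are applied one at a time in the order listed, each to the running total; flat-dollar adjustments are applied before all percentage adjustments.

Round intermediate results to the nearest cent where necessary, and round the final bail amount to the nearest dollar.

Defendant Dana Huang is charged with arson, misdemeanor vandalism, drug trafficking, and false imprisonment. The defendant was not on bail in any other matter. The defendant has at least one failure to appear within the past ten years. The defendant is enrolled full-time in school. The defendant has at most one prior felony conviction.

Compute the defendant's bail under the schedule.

Base amounts from the schedule: arson $468,750; misdemeanor vandalism $1,000; drug trafficking $479,000; false imprisonment $22,800.
Stacking rule: highest base plus $12,500 per additional charge. Highest is drug trafficking at $479,000; 3 additional charges → +$37,500. Combined base = $516,500.
Defendant is enrolled full-time in school (−15%): $516,500 × 0.85 = $439,025.

$439,025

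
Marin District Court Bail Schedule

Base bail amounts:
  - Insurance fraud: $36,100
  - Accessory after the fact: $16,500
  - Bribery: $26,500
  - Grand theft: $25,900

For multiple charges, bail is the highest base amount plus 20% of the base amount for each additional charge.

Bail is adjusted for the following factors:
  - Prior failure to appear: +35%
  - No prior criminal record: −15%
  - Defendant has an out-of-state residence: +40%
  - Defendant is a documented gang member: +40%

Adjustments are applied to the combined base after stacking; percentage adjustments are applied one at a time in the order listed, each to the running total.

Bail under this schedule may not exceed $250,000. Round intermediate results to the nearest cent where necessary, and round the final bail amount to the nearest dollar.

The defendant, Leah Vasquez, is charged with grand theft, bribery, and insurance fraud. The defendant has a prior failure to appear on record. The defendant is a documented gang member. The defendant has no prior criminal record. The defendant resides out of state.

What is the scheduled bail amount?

$104,763

Base amounts from the schedule: grand theft $25,900; bribery $26,500; insurance fraud $36,100.
Stacking rule: highest base plus 20% of each additional charge. Highest is insurance fraud at $36,100. Additional: $25,900 × 20% = $5,180; $26,500 × 20% = $5,300. Combined base = $36,100 + $10,480 = $46,580.
Prior failure to appear (+35%): $46,580 × 1.35 = $62,883.
No prior criminal record (−15%): $62,883 × 0.85 = $53,450.55.
Defendant has an out-of-state residence (+40%): $53,450.55 × 1.4 = $74,830.77.
Defendant is a documented gang member (+40%): $74,830.77 × 1.4 = $104,763.08.
$104,763.08 is within the $250,000 maximum.
Rounded to the nearest dollar: $104,763.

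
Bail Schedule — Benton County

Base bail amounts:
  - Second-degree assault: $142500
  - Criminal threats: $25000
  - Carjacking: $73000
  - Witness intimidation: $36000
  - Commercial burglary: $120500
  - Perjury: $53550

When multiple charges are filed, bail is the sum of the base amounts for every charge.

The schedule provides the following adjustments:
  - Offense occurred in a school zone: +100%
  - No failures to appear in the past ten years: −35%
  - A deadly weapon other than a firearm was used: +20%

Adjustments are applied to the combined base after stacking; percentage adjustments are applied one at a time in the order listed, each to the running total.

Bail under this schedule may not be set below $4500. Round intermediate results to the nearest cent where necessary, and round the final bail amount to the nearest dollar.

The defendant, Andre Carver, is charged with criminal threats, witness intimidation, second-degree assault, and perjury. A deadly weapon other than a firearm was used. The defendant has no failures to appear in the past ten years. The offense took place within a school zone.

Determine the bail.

Base amounts from the schedule: criminal threats $25000; witness intimidation $36000; second-degree assault $142500; perjury $53550.
Stacking rule: sum of all bases. $25000 + $36000 + $142500 + $53550 = $257050.
Offense occurred in a school zone (+100%): $257050 × 2 = $514100.
No failures to appear in the past ten years (−35%): $514100 × 0.65 = $334165.
A deadly weapon other than a firearm was used (+20%): $334165 × 1.2 = $400998.
$400998 is at or above the $4500 minimum.

$400998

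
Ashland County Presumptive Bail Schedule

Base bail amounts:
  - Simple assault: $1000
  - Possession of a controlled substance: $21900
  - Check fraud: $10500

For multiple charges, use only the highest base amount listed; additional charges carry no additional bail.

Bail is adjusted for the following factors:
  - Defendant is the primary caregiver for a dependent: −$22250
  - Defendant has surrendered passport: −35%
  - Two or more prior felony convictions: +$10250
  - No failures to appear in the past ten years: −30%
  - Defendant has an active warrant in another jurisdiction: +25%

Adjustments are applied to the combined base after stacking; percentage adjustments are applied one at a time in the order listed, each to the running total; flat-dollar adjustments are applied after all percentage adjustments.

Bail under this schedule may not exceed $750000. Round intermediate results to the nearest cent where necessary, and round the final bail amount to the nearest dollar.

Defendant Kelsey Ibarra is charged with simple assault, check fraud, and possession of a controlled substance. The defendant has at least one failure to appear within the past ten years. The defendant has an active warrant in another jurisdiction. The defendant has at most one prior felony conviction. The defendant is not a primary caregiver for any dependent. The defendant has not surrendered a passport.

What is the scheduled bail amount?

Base amounts from the schedule: simple assault $1000; check fraud $10500; possession of a controlled substance $21900.
Stacking rule: use the highest base only. Highest is possession of a controlled substance at $21900. Combined base = $21900.
Defendant has an active warrant in another jurisdiction (+25%): $21900 × 1.25 = $27375.
$27375 is within the $750000 maximum.

$27375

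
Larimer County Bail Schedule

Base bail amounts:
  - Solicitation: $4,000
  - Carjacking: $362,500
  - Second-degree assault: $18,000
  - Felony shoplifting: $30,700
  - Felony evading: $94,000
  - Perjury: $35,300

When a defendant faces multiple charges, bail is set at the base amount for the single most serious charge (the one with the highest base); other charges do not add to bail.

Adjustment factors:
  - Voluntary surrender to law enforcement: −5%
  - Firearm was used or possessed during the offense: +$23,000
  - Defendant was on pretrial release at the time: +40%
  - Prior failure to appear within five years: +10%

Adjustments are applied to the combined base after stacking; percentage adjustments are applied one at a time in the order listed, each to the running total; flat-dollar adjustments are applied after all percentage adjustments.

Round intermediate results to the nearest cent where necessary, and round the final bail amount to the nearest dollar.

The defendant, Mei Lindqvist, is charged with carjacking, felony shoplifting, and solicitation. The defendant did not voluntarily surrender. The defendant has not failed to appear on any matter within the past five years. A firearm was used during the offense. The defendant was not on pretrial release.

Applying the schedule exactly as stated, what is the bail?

Base amounts from the schedule: carjacking $362,500; felony shoplifting $30,700; solicitation $4,000.
Stacking rule: use the highest base only. Highest is carjacking at $362,500. Combined base = $362,500.
Firearm was used or possessed during the offense (+$23,000 flat): $362,500 + $23,000 = $385,500.

$385,500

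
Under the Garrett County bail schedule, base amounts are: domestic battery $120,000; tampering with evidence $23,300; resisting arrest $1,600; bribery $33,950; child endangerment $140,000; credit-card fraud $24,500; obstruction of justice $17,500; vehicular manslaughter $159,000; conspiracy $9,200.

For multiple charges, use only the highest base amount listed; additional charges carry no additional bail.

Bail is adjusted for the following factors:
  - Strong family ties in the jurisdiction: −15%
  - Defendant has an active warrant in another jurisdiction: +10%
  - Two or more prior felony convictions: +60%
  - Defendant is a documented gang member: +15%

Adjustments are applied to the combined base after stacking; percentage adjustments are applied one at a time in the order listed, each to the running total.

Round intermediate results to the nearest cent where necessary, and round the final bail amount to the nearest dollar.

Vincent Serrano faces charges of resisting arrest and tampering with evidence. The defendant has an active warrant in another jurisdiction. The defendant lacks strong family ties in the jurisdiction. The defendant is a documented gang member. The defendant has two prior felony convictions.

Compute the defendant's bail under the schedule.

$47,159

Base amounts from the schedule: resisting arrest $1,600; tampering with evidence $23,300.
Stacking rule: use the highest base only. Highest is tampering with evidence at $23,300. Combined base = $23,300.
Defendant has an active warrant in another jurisdiction (+10%): $23,300 × 1.1 = $25,630.
Two or more prior felony convictions (+60%): $25,630 × 1.6 = $41,008.
Defendant is a documented gang member (+15%): $41,008 × 1.15 = $47,159.20.
Rounded to the nearest dollar: $47,159.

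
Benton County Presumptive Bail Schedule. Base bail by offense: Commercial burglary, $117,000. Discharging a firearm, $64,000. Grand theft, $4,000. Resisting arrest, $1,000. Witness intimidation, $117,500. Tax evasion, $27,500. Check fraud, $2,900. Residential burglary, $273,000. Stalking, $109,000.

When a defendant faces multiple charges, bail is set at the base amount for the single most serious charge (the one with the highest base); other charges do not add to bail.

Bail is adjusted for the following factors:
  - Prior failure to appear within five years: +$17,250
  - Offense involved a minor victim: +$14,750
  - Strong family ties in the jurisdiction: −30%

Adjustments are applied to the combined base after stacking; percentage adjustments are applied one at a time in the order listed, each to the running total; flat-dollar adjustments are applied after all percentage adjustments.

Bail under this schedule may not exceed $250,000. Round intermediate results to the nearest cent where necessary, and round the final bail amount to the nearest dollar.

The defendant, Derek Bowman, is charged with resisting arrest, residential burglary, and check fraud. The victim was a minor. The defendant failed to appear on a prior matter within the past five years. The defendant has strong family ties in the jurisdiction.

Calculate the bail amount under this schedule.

$223,100

Base amounts from the schedule: resisting arrest $1,000; residential burglary $273,000; check fraud $2,900.
Stacking rule: use the highest base only. Highest is residential burglary at $273,000. Combined base = $273,000.
Strong family ties in the jurisdiction (−30%): $273,000 × 0.7 = $191,100.
Prior failure to appear within five years (+$17,250 flat): $191,100 + $17,250 = $208,350.
Offense involved a minor victim (+$14,750 flat): $208,350 + $14,750 = $223,100.
$223,100 is within the $250,000 maximum.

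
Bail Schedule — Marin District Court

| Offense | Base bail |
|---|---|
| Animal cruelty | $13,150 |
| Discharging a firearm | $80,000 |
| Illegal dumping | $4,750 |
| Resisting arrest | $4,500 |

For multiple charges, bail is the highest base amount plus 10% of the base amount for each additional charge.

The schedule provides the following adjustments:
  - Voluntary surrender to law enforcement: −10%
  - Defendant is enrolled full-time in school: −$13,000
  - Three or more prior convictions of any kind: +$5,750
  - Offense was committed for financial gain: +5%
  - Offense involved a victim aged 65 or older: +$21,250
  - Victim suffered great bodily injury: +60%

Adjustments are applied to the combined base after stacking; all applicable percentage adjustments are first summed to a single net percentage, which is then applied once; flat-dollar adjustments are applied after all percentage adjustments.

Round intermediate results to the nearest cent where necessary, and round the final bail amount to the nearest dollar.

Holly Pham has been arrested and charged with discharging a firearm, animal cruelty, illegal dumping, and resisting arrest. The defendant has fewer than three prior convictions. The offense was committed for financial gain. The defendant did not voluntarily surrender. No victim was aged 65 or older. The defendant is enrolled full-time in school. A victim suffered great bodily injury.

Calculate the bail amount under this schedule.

Base amounts from the schedule: discharging a firearm $80,000; animal cruelty $13,150; illegal dumping $4,750; resisting arrest $4,500.
Stacking rule: highest base plus 10% of each additional charge. Highest is discharging a firearm at $80,000. Additional: $13,150 × 10% = $1,315; $4,750 × 10% = $475; $4,500 × 10% = $450. Combined base = $80,000 + $2,240 = $82,240.
Net percentage adjustment: +5% +60% = +65%. $82,240 × 1.65 = $135,696.
Defendant is enrolled full-time in school (−$13,000 flat): $135,696 − $13,000 = $122,696.

$122,696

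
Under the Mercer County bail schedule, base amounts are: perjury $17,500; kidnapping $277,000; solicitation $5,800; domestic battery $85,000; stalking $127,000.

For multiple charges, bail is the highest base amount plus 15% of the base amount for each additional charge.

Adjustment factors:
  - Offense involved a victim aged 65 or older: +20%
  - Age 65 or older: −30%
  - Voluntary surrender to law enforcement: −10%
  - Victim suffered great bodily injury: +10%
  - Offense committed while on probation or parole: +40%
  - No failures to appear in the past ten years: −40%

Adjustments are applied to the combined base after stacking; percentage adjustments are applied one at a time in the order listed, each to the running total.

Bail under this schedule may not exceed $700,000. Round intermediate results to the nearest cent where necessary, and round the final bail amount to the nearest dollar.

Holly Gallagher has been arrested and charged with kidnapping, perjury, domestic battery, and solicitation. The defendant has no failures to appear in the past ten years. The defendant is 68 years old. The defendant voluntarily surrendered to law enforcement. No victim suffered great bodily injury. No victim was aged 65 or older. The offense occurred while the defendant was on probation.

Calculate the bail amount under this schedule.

Base amounts from the schedule: kidnapping $277,000; perjury $17,500; domestic battery $85,000; solicitation $5,800.
Stacking rule: highest base plus 15% of each additional charge. Highest is kidnapping at $277,000. Additional: $17,500 × 15% = $2,625; $85,000 × 15% = $12,750; $5,800 × 15% = $870. Combined base = $277,000 + $16,245 = $293,245.
Age 65 or older (−30%): $293,245 × 0.7 = $205,271.50.
Voluntary surrender to law enforcement (−10%): $205,271.50 × 0.9 = $184,744.35.
Offense committed while on probation or parole (+40%): $184,744.35 × 1.4 = $258,642.09.
No failures to appear in the past ten years (−40%): $258,642.09 × 0.6 = $155,185.25.
$155,185.25 is within the $700,000 maximum.
Rounded to the nearest dollar: $155,185.

$155,185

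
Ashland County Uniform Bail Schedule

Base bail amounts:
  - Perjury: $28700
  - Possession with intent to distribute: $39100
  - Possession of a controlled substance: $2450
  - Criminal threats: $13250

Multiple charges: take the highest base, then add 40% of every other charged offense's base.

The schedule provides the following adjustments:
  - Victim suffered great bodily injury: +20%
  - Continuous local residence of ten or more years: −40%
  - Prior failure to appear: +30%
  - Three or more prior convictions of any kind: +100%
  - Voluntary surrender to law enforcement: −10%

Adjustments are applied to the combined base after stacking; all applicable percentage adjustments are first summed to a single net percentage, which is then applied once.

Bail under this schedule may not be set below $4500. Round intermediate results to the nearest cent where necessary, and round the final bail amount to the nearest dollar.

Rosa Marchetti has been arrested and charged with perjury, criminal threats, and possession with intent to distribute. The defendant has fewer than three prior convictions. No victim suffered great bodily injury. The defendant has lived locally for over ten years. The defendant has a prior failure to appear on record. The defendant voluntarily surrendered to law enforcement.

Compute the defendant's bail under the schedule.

Base amounts from the schedule: perjury $28700; criminal threats $13250; possession with intent to distribute $39100.
Stacking rule: highest base plus 40% of each additional charge. Highest is possession with intent to distribute at $39100. Additional: $28700 × 40% = $11480; $13250 × 40% = $5300. Combined base = $39100 + $16780 = $55880.
Net percentage adjustment: −40% +30% −10% = −20%. $55880 × 0.8 = $44704.
$44704 is at or above the $4500 minimum.

$44704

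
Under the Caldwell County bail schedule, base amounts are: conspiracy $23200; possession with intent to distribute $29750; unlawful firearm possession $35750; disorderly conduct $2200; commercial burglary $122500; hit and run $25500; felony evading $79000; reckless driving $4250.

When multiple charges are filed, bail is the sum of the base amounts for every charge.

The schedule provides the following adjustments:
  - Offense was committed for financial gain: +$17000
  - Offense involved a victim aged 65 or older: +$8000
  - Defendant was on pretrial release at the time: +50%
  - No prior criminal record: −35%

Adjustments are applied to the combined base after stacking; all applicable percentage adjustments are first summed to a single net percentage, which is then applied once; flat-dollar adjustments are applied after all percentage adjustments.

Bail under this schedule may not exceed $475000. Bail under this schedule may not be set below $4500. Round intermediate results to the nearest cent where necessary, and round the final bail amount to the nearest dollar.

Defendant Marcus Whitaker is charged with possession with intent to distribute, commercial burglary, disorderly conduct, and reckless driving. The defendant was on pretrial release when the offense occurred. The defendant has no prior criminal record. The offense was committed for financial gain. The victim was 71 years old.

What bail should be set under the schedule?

$207505

Base amounts from the schedule: possession with intent to distribute $29750; commercial burglary $122500; disorderly conduct $2200; reckless driving $4250.
Stacking rule: sum of all bases. $29750 + $122500 + $2200 + $4250 = $158700.
Net percentage adjustment: +50% −35% = +15%. $158700 × 1.15 = $182505.
Offense was committed for financial gain (+$17000 flat): $182505 + $17000 = $199505.
Offense involved a victim aged 65 or older (+$8000 flat): $199505 + $8000 = $207505.
$207505 is within the $475000 maximum.
$207505 is at or above the $4500 minimum.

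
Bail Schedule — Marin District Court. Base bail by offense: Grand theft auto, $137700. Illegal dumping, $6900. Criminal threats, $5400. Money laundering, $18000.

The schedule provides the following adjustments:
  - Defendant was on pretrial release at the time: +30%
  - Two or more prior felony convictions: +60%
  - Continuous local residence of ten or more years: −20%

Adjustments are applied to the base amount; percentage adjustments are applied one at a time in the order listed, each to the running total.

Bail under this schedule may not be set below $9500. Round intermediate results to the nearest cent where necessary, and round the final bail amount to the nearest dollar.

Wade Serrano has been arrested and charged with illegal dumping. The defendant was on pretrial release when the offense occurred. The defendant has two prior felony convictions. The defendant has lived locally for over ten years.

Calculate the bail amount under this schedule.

Base amounts from the schedule: illegal dumping $6900.
Single charge. Combined base = $6900.
Defendant was on pretrial release at the time (+30%): $6900 × 1.3 = $8970.
Two or more prior felony convictions (+60%): $8970 × 1.6 = $14352.
Continuous local residence of ten or more years (−20%): $14352 × 0.8 = $11481.60.
$11481.60 is at or above the $9500 minimum.
Rounded to the nearest dollar: $11482.

$11482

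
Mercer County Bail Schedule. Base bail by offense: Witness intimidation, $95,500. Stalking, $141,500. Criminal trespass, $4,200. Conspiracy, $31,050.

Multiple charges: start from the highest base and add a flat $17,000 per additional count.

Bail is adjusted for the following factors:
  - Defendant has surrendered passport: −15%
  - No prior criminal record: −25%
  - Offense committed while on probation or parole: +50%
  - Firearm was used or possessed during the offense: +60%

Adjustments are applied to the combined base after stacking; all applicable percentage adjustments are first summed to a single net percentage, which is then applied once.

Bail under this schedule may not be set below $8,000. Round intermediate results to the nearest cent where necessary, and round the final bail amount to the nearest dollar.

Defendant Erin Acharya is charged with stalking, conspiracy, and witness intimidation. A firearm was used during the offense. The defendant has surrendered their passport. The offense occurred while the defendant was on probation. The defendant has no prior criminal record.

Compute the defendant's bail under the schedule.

$298,350

Base amounts from the schedule: stalking $141,500; conspiracy $31,050; witness intimidation $95,500.
Stacking rule: highest base plus $17,000 per additional charge. Highest is stalking at $141,500; 2 additional charges → +$34,000. Combined base = $175,500.
Net percentage adjustment: −15% −25% +50% +60% = +70%. $175,500 × 1.7 = $298,350.
$298,350 is at or above the $8,000 minimum.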